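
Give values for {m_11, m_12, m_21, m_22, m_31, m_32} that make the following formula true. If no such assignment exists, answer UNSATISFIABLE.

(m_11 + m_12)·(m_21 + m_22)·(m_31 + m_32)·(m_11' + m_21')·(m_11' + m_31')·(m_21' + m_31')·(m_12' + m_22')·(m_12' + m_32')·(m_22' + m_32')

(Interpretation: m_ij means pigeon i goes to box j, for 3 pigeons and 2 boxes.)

UNSATISFIABLE

Case m_11 = 1:
(m_21') alone gives m_21 = 0.
(m_22) alone gives m_22 = 1.
(m_31') alone gives m_31 = 0.
(m_32) alone gives m_32 = 1.
That conflicts with the unit clause (m_32').
That branch fails; take m_11 = 0 instead.
(m_12) alone gives m_12 = 1.
(m_22') alone gives m_22 = 0.
(m_21) alone gives m_21 = 1.
(m_31') alone gives m_31 = 0.
(m_32) alone gives m_32 = 1.
That conflicts with the unit clause (m_32').
Either choice for m_11 ends in contradiction.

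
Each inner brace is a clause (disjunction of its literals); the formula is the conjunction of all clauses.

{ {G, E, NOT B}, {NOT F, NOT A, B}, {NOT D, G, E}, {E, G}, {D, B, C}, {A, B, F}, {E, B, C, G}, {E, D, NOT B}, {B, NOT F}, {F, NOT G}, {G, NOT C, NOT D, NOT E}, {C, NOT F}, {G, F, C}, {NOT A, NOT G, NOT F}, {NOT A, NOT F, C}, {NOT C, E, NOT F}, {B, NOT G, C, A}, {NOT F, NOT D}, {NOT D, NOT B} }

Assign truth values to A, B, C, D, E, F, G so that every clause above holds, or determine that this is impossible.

A: false, B: true, C: true, D: false, E: true, F: true, G: true

Branch on E: set E = true.
Branch on B: set B = true.
From the singleton clause (NOT D), D = false.
Branch on F: set F = true.
From the singleton clause (C), C = true.
Branch on A: set A = false.
No clause remains; G is free.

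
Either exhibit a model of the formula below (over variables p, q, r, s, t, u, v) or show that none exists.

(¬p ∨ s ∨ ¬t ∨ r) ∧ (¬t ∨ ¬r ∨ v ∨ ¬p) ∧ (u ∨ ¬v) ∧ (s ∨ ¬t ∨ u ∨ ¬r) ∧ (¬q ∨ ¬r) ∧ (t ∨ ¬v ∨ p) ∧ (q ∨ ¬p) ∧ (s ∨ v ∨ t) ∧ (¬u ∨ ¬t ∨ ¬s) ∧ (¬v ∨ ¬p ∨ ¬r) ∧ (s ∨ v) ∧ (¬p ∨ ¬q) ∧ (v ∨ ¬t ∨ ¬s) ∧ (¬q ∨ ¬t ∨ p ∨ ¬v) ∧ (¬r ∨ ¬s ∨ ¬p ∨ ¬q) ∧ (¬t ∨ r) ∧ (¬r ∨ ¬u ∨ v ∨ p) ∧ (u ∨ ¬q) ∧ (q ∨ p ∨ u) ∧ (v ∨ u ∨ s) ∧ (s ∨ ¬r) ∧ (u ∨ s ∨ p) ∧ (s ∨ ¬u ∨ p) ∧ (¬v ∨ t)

p=False; q=True; r=False; s=True; t=False; u=True; v=False

Branch on u: set u = True.
Branch on q: set q = True.
(¬r) alone gives r = False.
(¬p) alone gives p = False.
(¬t) alone gives t = False.
(¬v) alone gives v = False.
(s) alone gives s = True.
Every clause now holds.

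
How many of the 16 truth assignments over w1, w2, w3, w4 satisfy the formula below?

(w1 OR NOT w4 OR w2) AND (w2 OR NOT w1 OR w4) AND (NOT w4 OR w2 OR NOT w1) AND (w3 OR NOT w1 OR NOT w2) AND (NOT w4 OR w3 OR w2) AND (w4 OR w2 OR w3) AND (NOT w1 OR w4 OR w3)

There are 2^4 = 16 truth assignments over (w1, w2, w3, w4).
Check each against the 7 clauses (columns in the order w1, w2, w3, w4):
  F F F F  ✗ fails (w4 OR w2 OR w3)
  F F F T  ✗ fails (w1 OR NOT w4 OR w2)
  F F T F  ✓ satisfies all
  F F T T  ✗ fails (w1 OR NOT w4 OR w2)
  F T F F  ✓ satisfies all
  F T F T  ✓ satisfies all
  F T T F  ✓ satisfies all
  F T T T  ✓ satisfies all
  T F F F  ✗ fails (w2 OR NOT w1 OR w4)
  T F F T  ✗ fails (NOT w4 OR w2 OR NOT w1)
  T F T F  ✗ fails (w2 OR NOT w1 OR w4)
  T F T T  ✗ fails (NOT w4 OR w2 OR NOT w1)
  T T F F  ✗ fails (w3 OR NOT w1 OR NOT w2)
  T T F T  ✗ fails (w3 OR NOT w1 OR NOT w2)
  T T T F  ✓ satisfies all
  T T T T  ✓ satisfies all
7 of the 16 rows are models.

7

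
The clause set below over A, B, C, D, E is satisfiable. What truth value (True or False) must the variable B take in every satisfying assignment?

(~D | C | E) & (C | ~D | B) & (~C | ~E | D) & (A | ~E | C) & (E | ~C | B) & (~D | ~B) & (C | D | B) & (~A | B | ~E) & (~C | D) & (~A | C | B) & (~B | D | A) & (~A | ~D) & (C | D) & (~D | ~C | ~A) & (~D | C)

Suppose B = 1.
(~D) alone gives D = 0.
(~C) alone gives C = 0.
That conflicts with the unit clause (C).
So every satisfying assignment has B = False.

False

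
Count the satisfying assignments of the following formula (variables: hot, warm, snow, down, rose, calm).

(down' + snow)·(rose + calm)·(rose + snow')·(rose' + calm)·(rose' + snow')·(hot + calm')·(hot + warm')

There are 2^6 = 64 truth assignments over (hot, warm, snow, down, rose, calm).
Split on warm. With warm = 1, the clauses containing warm are satisfied and warm' drops from the rest; 2 of the 2^5 = 32 assignments to the other variables satisfy what remains.
With warm = 0, by the same count on the reduced clause set, 2 assignments work.
(One model: hot=T, warm=F, snow=F, down=F, rose=F, calm=T.)
Total: 2 + 2 = 4.

4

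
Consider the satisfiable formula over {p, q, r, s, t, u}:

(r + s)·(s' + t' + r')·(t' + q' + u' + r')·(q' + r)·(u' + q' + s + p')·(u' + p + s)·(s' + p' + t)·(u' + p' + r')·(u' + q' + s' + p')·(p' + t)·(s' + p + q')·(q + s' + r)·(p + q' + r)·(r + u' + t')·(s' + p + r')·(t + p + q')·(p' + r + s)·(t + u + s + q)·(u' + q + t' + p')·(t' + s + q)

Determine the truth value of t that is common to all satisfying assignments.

True

Suppose t = 0.
From the singleton clause (p'), p = 0.
From the singleton clause (q'), q = 0.
Suppose r = 1.
From the singleton clause (s'), s = 0.
From the singleton clause (u'), u = 0.
That conflicts with the unit clause (u).
Backtrack on r: now try r = 0.
From the singleton clause (s), s = 1.
That conflicts with the unit clause (s').
Either choice for r ends in contradiction.
So every satisfying assignment has t = True.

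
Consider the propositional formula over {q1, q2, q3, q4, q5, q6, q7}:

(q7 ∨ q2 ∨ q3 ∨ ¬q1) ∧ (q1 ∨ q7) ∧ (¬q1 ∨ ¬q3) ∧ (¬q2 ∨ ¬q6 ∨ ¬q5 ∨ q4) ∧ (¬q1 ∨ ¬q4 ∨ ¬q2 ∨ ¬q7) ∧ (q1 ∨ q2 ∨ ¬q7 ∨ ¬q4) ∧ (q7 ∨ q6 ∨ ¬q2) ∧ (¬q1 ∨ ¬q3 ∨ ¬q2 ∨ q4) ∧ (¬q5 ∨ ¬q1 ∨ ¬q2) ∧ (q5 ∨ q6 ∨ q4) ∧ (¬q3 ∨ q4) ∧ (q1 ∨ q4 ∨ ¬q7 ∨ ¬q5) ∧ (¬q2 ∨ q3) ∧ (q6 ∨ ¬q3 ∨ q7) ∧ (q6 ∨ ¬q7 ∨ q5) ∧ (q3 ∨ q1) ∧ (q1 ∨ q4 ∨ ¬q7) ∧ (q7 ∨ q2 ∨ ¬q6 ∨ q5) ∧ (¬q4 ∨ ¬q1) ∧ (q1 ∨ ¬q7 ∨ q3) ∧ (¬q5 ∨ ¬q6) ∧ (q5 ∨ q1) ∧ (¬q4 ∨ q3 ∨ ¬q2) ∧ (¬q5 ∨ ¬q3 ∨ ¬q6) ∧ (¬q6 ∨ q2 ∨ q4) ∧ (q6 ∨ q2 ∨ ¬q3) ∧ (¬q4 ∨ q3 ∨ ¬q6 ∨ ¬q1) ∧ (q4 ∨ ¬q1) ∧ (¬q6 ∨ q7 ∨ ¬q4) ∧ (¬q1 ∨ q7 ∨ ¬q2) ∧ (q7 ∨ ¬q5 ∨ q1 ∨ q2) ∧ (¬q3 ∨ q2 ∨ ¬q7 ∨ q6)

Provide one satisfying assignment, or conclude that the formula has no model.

Suppose q1 = False.
From the singleton clause (q7), q7 = True.
From the singleton clause (q3), q3 = True.
From the singleton clause (q4), q4 = True.
From the singleton clause (q2), q2 = True.
From the singleton clause (q5), q5 = True.
From the singleton clause (¬q6), q6 = False.
Every clause now holds.

q1=False, q2=True, q3=True, q4=True, q5=True, q6=False, q7=True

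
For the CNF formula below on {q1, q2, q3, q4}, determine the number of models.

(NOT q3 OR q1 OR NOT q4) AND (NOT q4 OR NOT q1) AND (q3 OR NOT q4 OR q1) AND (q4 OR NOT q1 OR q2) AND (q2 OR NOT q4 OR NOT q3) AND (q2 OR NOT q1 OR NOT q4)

There are 2^4 = 16 truth assignments over (q1, q2, q3, q4).
Check each against the 6 clauses (columns in the order q1, q2, q3, q4):
  F F F F  ✓ satisfies all
  F F F T  ✗ fails (q3 OR NOT q4 OR q1)
  F F T F  ✓ satisfies all
  F F T T  ✗ fails (NOT q3 OR q1 OR NOT q4)
  F T F F  ✓ satisfies all
  F T F T  ✗ fails (q3 OR NOT q4 OR q1)
  F T T F  ✓ satisfies all
  F T T T  ✗ fails (NOT q3 OR q1 OR NOT q4)
  T F F F  ✗ fails (q4 OR NOT q1 OR q2)
  T F F T  ✗ fails (NOT q4 OR NOT q1)
  T F T F  ✗ fails (q4 OR NOT q1 OR q2)
  T F T T  ✗ fails (NOT q4 OR NOT q1)
  T T F F  ✓ satisfies all
  T T F T  ✗ fails (NOT q4 OR NOT q1)
  T T T F  ✓ satisfies all
  T T T T  ✗ fails (NOT q4 OR NOT q1)
6 of the 16 rows are models.

6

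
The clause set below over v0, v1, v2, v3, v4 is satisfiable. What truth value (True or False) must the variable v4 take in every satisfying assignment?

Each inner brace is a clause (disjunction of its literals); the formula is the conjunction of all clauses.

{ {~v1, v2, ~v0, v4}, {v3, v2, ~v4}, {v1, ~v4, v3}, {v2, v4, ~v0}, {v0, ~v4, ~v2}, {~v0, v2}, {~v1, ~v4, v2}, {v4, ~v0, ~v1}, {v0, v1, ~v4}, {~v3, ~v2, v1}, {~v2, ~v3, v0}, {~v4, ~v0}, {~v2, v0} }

False

Suppose v4 = 1.
The clause (~v0) is unit, so v0 = 0.
The clause (~v2) is unit, so v2 = 0.
The clause (v3) is unit, so v3 = 1.
The clause (~v1) is unit, so v1 = 0.
But (v1) is also a unit clause — contradiction.
So every satisfying assignment has v4 = False.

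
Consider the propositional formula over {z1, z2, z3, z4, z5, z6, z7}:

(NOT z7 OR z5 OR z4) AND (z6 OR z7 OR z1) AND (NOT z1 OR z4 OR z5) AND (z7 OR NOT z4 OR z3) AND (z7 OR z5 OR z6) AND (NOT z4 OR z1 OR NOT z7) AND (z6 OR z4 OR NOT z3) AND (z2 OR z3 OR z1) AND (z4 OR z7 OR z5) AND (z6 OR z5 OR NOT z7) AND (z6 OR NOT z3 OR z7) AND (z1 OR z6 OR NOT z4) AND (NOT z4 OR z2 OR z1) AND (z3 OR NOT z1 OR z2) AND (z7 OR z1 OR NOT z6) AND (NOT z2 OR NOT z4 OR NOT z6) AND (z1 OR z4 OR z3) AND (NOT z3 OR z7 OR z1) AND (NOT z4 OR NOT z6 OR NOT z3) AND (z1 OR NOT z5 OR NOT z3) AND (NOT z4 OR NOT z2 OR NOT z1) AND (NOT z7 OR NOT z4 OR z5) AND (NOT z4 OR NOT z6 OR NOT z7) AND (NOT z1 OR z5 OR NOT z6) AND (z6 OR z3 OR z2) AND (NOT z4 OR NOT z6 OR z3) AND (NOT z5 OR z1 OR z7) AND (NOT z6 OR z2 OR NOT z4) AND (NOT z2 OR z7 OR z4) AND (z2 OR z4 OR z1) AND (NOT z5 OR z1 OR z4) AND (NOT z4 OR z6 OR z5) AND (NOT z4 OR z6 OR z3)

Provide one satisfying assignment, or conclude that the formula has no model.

Suppose z7 = true.
Suppose z5 = true.
Suppose z4 = false.
Unit clause (z1) forces z1 = true.
Suppose z6 = true.
Suppose z3 = true.
Every clause is now satisfied; z2 is unconstrained.

z1=true,  z2=true,  z3=true,  z4=false,  z5=true,  z6=true,  z7=true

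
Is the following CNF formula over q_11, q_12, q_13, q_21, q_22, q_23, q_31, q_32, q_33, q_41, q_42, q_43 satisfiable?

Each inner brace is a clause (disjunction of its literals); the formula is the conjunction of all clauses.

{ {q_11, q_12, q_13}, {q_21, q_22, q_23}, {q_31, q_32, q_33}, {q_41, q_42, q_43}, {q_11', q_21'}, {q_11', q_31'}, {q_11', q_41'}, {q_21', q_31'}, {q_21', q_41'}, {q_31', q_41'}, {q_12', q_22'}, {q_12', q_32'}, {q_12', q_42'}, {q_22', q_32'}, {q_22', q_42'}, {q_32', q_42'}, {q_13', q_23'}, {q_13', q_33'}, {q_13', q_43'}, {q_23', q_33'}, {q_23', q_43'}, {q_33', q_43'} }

No

Suppose q_11 = 0.
Suppose q_12 = 1.
From the singleton clause (q_22'), q_22 = 0.
From the singleton clause (q_32'), q_32 = 0.
From the singleton clause (q_42'), q_42 = 0.
Suppose q_21 = 1.
From the singleton clause (q_31'), q_31 = 0.
From the singleton clause (q_33), q_33 = 1.
From the singleton clause (q_41'), q_41 = 0.
From the singleton clause (q_43), q_43 = 1.
But (q_43') is also a unit clause — contradiction.
That branch fails; take q_21 = 0 instead.
From the singleton clause (q_23), q_23 = 1.
From the singleton clause (q_13'), q_13 = 0.
From the singleton clause (q_33'), q_33 = 0.
From the singleton clause (q_31), q_31 = 1.
From the singleton clause (q_41'), q_41 = 0.
From the singleton clause (q_43), q_43 = 1.
But (q_43') is also a unit clause — contradiction.
Either choice for q_21 ends in contradiction.
That branch fails; take q_12 = 0 instead.
From the singleton clause (q_13), q_13 = 1.
From the singleton clause (q_23'), q_23 = 0.
From the singleton clause (q_33'), q_33 = 0.
From the singleton clause (q_43'), q_43 = 0.
Suppose q_21 = 1.
From the singleton clause (q_31'), q_31 = 0.
From the singleton clause (q_32), q_32 = 1.
From the singleton clause (q_41'), q_41 = 0.
From the singleton clause (q_42), q_42 = 1.
But (q_42') is also a unit clause — contradiction.
That branch fails; take q_21 = 0 instead.
From the singleton clause (q_22), q_22 = 1.
From the singleton clause (q_32'), q_32 = 0.
From the singleton clause (q_31), q_31 = 1.
From the singleton clause (q_41'), q_41 = 0.
From the singleton clause (q_42), q_42 = 1.
But (q_42') is also a unit clause — contradiction.
Either choice for q_21 ends in contradiction.
Either choice for q_12 ends in contradiction.
That branch fails; take q_11 = 1 instead.
From the singleton clause (q_21'), q_21 = 0.
From the singleton clause (q_31'), q_31 = 0.
From the singleton clause (q_41'), q_41 = 0.
Suppose q_22 = 1.
From the singleton clause (q_12'), q_12 = 0.
From the singleton clause (q_32'), q_32 = 0.
From the singleton clause (q_33), q_33 = 1.
From the singleton clause (q_42'), q_42 = 0.
From the singleton clause (q_43), q_43 = 1.
But (q_43') is also a unit clause — contradiction.
That branch fails; take q_22 = 0 instead.
From the singleton clause (q_23), q_23 = 1.
From the singleton clause (q_13'), q_13 = 0.
From the singleton clause (q_33'), q_33 = 0.
From the singleton clause (q_32), q_32 = 1.
From the singleton clause (q_12'), q_12 = 0.
From the singleton clause (q_42'), q_42 = 0.
From the singleton clause (q_43), q_43 = 1.
But (q_43') is also a unit clause — contradiction.
Either choice for q_22 ends in contradiction.
Either choice for q_11 ends in contradiction.
No assignment satisfies every clause.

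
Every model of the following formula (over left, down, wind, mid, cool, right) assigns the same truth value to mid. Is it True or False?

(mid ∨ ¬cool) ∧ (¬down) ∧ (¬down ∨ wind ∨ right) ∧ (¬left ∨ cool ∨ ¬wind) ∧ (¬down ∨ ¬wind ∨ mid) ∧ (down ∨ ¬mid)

Suppose mid = True.
The clause (¬down) is unit, so down = False.
Now (down) is unsatisfied and unit — conflict.
So every satisfying assignment has mid = False.

False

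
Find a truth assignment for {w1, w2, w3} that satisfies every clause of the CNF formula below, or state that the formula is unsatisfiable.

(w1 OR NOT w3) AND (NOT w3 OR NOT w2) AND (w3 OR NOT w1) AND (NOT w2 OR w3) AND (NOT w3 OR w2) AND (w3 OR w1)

Try w1 = true.
The clause (w3) is unit, so w3 = true.
The clause (NOT w2) is unit, so w2 = false.
But (w2) is also a unit clause — contradiction.
Undo w1 and try w1 = false.
The clause (NOT w3) is unit, so w3 = false.
But (w3) is also a unit clause — contradiction.
Either choice for w1 ends in contradiction.

UNSATISFIABLE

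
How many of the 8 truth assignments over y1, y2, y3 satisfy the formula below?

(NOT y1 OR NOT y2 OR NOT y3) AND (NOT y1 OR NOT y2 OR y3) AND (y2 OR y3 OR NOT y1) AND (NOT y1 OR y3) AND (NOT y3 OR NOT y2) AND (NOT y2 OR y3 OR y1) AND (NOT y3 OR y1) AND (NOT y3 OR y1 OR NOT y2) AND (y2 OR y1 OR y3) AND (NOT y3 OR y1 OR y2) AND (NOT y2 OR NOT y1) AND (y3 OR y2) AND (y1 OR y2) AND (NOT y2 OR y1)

There are 2^3 = 8 truth assignments over (y1, y2, y3).
Check each against the 14 clauses (columns in the order y1, y2, y3):
  F F F  ✗ fails (y2 OR y1 OR y3)
  F F T  ✗ fails (NOT y3 OR y1)
  F T F  ✗ fails (NOT y2 OR y3 OR y1)
  F T T  ✗ fails (NOT y3 OR NOT y2)
  T F F  ✗ fails (y2 OR y3 OR NOT y1)
  T F T  ✓ satisfies all
  T T F  ✗ fails (NOT y1 OR NOT y2 OR y3)
  T T T  ✗ fails (NOT y1 OR NOT y2 OR NOT y3)
1 of the 8 rows is a model.

1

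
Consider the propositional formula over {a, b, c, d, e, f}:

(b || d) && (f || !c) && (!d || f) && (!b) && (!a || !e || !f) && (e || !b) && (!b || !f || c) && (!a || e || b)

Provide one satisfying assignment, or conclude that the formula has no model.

a: false; b: false; c: true; d: true; e: false; f: true

The clause (!b) is unit, so b = false.
The clause (d) is unit, so d = true.
The clause (f) is unit, so f = true.
Case a = false:
Every clause is now satisfied; c, e are unconstrained.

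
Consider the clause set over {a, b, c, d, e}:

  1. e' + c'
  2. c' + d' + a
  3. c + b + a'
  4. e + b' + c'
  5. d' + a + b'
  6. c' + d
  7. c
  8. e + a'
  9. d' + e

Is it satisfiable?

No, unsatisfiable

Unit clause (c) forces c = 1.
Unit clause (e') forces e = 0.
Unit clause (b') forces b = 0.
Unit clause (d) forces d = 1.
But (d') is also a unit clause — contradiction.
No assignment satisfies every clause.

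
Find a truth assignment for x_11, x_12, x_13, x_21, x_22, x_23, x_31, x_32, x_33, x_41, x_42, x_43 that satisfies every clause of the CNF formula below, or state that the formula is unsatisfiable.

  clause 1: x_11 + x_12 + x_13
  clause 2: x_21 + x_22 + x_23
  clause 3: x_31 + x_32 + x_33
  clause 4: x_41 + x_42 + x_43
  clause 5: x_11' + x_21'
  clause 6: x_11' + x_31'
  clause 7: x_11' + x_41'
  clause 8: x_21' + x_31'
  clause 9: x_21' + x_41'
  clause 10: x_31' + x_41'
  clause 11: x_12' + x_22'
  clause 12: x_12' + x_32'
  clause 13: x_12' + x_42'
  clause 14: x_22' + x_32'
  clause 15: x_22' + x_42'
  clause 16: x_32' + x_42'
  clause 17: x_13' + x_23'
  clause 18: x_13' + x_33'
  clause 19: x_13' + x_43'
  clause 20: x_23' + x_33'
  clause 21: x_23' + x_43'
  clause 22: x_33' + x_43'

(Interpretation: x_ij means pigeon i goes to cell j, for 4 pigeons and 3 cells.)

Suppose x_11 = 0.
Suppose x_12 = 1.
From the singleton clause (x_22'), x_22 = 0.
From the singleton clause (x_32'), x_32 = 0.
From the singleton clause (x_42'), x_42 = 0.
Suppose x_21 = 1.
From the singleton clause (x_31'), x_31 = 0.
From the singleton clause (x_33), x_33 = 1.
From the singleton clause (x_41'), x_41 = 0.
From the singleton clause (x_43), x_43 = 1.
That conflicts with the unit clause (x_43').
That branch fails; take x_21 = 0 instead.
From the singleton clause (x_23), x_23 = 1.
From the singleton clause (x_13'), x_13 = 0.
From the singleton clause (x_33'), x_33 = 0.
From the singleton clause (x_31), x_31 = 1.
From the singleton clause (x_41'), x_41 = 0.
From the singleton clause (x_43), x_43 = 1.
That conflicts with the unit clause (x_43').
Both values of x_21 lead to a conflict.
That branch fails; take x_12 = 0 instead.
From the singleton clause (x_13), x_13 = 1.
From the singleton clause (x_23'), x_23 = 0.
From the singleton clause (x_33'), x_33 = 0.
From the singleton clause (x_43'), x_43 = 0.
Suppose x_21 = 1.
From the singleton clause (x_31'), x_31 = 0.
From the singleton clause (x_32), x_32 = 1.
From the singleton clause (x_41'), x_41 = 0.
From the singleton clause (x_42), x_42 = 1.
That conflicts with the unit clause (x_42').
That branch fails; take x_21 = 0 instead.
From the singleton clause (x_22), x_22 = 1.
From the singleton clause (x_32'), x_32 = 0.
From the singleton clause (x_31), x_31 = 1.
From the singleton clause (x_41'), x_41 = 0.
From the singleton clause (x_42), x_42 = 1.
That conflicts with the unit clause (x_42').
Both values of x_21 lead to a conflict.
Both values of x_12 lead to a conflict.
That branch fails; take x_11 = 1 instead.
From the singleton clause (x_21'), x_21 = 0.
From the singleton clause (x_31'), x_31 = 0.
From the singleton clause (x_41'), x_41 = 0.
Suppose x_22 = 1.
From the singleton clause (x_12'), x_12 = 0.
From the singleton clause (x_32'), x_32 = 0.
From the singleton clause (x_33), x_33 = 1.
From the singleton clause (x_42'), x_42 = 0.
From the singleton clause (x_43), x_43 = 1.
That conflicts with the unit clause (x_43').
That branch fails; take x_22 = 0 instead.
From the singleton clause (x_23), x_23 = 1.
From the singleton clause (x_13'), x_13 = 0.
From the singleton clause (x_33'), x_33 = 0.
From the singleton clause (x_32), x_32 = 1.
From the singleton clause (x_12'), x_12 = 0.
From the singleton clause (x_42'), x_42 = 0.
From the singleton clause (x_43), x_43 = 1.
That conflicts with the unit clause (x_43').
Both values of x_22 lead to a conflict.
Both values of x_11 lead to a conflict.

UNSATISFIABLE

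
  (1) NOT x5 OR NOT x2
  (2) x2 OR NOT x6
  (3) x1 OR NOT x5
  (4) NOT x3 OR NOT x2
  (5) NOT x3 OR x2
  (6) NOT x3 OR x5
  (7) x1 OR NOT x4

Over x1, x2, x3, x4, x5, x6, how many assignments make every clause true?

11

There are 2^6 = 64 truth assignments over (x1, x2, x3, x4, x5, x6).
Split on x5. With x5 = true, the clauses containing x5 are satisfied and NOT x5 drops from the rest; 2 of the 2^5 = 32 assignments to the other variables satisfy what remains.
With x5 = false, by the same count on the reduced clause set, 9 assignments work.
Total: 2 + 9 = 11.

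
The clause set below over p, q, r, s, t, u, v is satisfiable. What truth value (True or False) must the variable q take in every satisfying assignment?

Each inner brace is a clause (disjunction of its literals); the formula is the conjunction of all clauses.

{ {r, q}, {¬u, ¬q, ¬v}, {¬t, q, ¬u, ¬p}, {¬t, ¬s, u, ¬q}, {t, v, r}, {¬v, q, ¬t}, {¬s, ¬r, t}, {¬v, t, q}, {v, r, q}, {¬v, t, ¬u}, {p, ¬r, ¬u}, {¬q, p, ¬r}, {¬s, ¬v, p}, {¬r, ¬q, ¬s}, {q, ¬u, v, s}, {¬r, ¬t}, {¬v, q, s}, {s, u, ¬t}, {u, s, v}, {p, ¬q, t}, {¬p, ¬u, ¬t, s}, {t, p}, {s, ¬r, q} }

True

Suppose q = False.
From the singleton clause (r), r = True.
From the singleton clause (¬t), t = False.
From the singleton clause (¬s), s = False.
Now (s) is unsatisfied and unit — conflict.
So every satisfying assignment has q = True.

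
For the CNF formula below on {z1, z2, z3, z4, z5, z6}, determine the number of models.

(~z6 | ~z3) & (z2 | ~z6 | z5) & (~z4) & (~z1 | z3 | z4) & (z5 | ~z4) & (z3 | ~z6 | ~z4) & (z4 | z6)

3

There are 2^6 = 64 truth assignments over (z1, z2, z3, z4, z5, z6).
Split on z3. With z3 = 1, the clauses containing z3 are satisfied and ~z3 drops from the rest; 0 of the 2^5 = 32 assignments to the other variables satisfy what remains.
With z3 = 0, by the same count on the reduced clause set, 3 assignments work.
(One model: z1=F, z2=F, z3=F, z4=F, z5=T, z6=T.)
Total: 0 + 3 = 3.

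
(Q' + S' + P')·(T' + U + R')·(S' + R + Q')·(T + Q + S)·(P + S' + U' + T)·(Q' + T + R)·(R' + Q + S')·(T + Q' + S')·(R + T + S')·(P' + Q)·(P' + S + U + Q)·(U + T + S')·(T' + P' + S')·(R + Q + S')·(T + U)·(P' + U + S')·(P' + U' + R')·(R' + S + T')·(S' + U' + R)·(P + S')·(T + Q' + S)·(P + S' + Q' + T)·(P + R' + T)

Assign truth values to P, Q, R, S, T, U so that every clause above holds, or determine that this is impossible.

P: 0, Q: 1, R: 0, S: 0, T: 1, U: 1

Branch on P: set P = 0.
The clause (S') is unit, so S = 0.
Branch on T: set T = 1.
The clause (R') is unit, so R = 0.
No clause remains; Q, U are free.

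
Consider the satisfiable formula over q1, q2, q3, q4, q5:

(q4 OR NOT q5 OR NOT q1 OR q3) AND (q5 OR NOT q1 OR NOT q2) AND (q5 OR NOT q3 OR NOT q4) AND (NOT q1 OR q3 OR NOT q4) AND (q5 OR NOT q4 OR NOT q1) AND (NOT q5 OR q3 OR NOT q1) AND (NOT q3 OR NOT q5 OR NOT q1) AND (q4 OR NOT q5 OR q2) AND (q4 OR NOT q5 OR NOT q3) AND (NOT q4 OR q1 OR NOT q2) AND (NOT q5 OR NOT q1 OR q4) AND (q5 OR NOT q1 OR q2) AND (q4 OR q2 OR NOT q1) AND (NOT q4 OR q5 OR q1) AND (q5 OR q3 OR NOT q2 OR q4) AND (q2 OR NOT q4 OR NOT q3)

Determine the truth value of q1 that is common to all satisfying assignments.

False

Suppose q1 = true.
Branch on q5: set q5 = true.
(q3) alone gives q3 = true.
But (NOT q3) is also a unit clause — contradiction.
That branch fails; take q5 = false instead.
(NOT q2) alone gives q2 = false.
But (q2) is also a unit clause — contradiction.
Neither q5 = true nor q5 = false works.
So every satisfying assignment has q1 = False.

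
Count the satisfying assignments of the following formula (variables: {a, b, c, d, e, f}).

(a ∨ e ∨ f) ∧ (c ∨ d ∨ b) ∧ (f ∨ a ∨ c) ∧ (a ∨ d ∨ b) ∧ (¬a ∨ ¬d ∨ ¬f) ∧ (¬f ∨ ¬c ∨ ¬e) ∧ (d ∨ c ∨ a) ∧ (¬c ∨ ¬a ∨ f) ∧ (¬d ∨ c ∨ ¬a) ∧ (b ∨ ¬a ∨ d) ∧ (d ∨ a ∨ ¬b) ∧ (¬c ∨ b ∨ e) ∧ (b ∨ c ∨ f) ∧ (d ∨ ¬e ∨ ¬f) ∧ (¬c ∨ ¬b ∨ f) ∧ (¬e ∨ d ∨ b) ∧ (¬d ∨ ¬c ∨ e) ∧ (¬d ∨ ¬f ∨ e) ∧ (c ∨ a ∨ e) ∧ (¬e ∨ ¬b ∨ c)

There are 2^6 = 64 truth assignments over (a, b, c, d, e, f).
Split on b. With b = True, the clauses containing b are satisfied and ¬b drops from the rest; 3 of the 2^5 = 32 assignments to the other variables satisfy what remains.
With b = False, by the same count on the reduced clause set, 2 assignments work.
(One model: a=F, b=F, c=F, d=T, e=T, f=T.)
Total: 3 + 2 = 5.

5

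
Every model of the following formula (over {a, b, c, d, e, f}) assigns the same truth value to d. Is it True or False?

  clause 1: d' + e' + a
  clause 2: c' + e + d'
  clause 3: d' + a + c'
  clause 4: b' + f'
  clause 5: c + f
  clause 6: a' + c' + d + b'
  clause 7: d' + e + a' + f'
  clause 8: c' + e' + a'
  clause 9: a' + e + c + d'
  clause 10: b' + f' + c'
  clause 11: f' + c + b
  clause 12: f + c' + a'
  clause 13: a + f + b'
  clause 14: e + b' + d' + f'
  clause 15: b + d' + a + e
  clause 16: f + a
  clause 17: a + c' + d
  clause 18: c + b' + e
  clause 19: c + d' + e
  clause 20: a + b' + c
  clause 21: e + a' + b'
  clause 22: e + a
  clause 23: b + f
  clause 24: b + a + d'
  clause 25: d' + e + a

Suppose d = 1.
Branch on e: set e = 0.
Unit clause (c') forces c = 0.
Now (c) is unsatisfied and unit — conflict.
Backtrack on e: now try e = 1.
Unit clause (a) forces a = 1.
Unit clause (c') forces c = 0.
Unit clause (f) forces f = 1.
Unit clause (b') forces b = 0.
Now (b) is unsatisfied and unit — conflict.
Both values of e lead to a conflict.
So every satisfying assignment has d = False.

False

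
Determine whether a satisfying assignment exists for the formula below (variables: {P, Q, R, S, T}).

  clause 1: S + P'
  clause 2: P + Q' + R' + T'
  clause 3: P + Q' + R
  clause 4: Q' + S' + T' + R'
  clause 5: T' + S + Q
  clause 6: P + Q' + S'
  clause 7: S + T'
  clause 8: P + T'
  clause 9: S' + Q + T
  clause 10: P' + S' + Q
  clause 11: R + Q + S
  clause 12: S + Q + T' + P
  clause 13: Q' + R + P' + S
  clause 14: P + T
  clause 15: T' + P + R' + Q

Branch on S: set S = 1.
Branch on P: set P = 1.
From the singleton clause (Q), Q = 1.
Branch on T: set T = 0.
All clauses hold; R can take either value.
A satisfying assignment: P ↦ 1,  Q ↦ 1,  R ↦ 0,  S ↦ 1,  T ↦ 0.

Yes, satisfiable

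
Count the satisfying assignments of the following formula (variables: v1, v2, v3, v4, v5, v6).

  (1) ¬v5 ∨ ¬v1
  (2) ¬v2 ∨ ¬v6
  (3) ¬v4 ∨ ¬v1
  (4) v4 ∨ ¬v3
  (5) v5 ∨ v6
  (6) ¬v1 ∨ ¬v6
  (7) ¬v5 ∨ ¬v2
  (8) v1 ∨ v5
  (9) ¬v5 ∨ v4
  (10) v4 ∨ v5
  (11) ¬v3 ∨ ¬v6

3

There are 2^6 = 64 truth assignments over (v1, v2, v3, v4, v5, v6).
Split on v6. With v6 = True, the clauses containing v6 are satisfied and ¬v6 drops from the rest; 1 of the 2^5 = 32 assignments to the other variables satisfy what remains.
With v6 = False, by the same count on the reduced clause set, 2 assignments work.
Total: 1 + 2 = 3.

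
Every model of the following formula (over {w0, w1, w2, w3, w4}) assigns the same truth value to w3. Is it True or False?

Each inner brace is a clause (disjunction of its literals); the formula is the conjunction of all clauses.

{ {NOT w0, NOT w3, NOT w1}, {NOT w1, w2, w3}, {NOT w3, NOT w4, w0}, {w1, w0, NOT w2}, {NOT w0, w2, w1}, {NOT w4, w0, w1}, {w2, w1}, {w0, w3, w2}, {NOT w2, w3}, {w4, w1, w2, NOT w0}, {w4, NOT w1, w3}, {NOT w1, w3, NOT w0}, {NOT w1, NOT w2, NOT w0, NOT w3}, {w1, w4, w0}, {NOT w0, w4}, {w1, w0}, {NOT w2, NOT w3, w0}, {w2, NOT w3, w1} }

True

Suppose w3 = false.
The clause (NOT w2) is unit, so w2 = false.
The clause (NOT w1) is unit, so w1 = false.
Now (w1) is unsatisfied and unit — conflict.
So every satisfying assignment has w3 = True.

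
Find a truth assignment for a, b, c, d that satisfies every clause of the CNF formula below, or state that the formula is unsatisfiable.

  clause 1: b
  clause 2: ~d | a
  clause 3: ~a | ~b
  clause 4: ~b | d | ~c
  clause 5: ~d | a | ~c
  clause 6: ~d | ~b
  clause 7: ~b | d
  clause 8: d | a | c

UNSATISFIABLE

The clause (b) is unit, so b = 1.
The clause (~a) is unit, so a = 0.
The clause (~d) is unit, so d = 0.
Now (d) is unsatisfied and unit — conflict.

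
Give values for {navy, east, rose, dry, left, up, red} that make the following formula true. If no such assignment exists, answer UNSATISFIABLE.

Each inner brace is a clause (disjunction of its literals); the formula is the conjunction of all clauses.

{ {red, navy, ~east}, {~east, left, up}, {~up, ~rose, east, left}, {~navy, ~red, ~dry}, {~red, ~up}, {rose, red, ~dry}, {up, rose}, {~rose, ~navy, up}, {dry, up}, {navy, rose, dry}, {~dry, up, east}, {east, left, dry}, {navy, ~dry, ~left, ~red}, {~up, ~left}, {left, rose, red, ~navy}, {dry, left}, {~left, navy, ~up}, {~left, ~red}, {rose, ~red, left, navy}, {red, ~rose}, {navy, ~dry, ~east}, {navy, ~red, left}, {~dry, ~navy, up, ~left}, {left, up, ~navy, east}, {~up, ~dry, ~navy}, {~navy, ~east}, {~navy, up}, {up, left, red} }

Branch on red: set red = 0.
From the singleton clause (~rose), rose = 0.
From the singleton clause (~dry), dry = 0.
From the singleton clause (up), up = 1.
From the singleton clause (navy), navy = 1.
From the singleton clause (~left), left = 0.
Now (left) is unsatisfied and unit — conflict.
Backtrack on red: now try red = 1.
From the singleton clause (~up), up = 0.
From the singleton clause (rose), rose = 1.
From the singleton clause (~navy), navy = 0.
From the singleton clause (dry), dry = 1.
From the singleton clause (east), east = 1.
Now (~east) is unsatisfied and unit — conflict.
Either choice for red ends in contradiction.

UNSATISFIABLE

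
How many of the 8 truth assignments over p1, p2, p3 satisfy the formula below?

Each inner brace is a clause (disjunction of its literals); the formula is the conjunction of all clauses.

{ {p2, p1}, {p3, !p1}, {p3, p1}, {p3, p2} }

3

There are 2^3 = 8 truth assignments over (p1, p2, p3).
Check each against the 4 clauses (columns in the order p1, p2, p3):
  F F F  ✗ fails (p2 || p1)
  F F T  ✗ fails (p2 || p1)
  F T F  ✗ fails (p3 || p1)
  F T T  ✓ satisfies all
  T F F  ✗ fails (p3 || !p1)
  T F T  ✓ satisfies all
  T T F  ✗ fails (p3 || !p1)
  T T T  ✓ satisfies all
3 of the 8 rows are models.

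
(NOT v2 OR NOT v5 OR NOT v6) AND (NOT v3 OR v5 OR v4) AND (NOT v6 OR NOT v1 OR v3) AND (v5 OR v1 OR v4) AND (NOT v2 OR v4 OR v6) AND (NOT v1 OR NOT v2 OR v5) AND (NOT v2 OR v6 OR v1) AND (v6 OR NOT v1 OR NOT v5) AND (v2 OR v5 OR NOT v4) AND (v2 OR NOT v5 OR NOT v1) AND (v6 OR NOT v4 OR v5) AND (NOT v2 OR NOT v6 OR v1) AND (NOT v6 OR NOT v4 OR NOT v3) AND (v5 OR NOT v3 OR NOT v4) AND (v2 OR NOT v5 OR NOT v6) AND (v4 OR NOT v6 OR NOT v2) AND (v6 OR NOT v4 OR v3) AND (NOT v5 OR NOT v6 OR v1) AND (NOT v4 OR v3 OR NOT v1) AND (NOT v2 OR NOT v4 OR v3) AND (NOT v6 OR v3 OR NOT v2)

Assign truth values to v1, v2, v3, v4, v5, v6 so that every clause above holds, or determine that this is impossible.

Suppose v2 = false.
Suppose v5 = true.
The clause (NOT v1) is unit, so v1 = false.
The clause (NOT v6) is unit, so v6 = false.
Suppose v4 = false.
All clauses hold; v3 can take either value.

v1=false; v2=false; v3=true; v4=false; v5=true; v6=false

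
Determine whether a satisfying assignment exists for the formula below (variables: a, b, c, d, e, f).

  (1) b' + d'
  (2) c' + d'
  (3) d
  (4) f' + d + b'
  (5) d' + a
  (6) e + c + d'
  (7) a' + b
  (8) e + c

(d) alone gives d = 1.
(b') alone gives b = 0.
(c') alone gives c = 0.
(a) alone gives a = 1.
Now (a') is unsatisfied and unit — conflict.
No assignment satisfies every clause.

No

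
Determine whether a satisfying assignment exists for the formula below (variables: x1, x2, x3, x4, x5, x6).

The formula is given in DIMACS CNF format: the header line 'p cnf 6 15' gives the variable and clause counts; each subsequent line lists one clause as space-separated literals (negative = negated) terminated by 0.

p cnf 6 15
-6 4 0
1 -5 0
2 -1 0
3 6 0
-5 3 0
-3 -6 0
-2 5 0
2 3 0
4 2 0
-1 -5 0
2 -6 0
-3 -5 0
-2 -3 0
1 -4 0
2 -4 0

No

Suppose x6 = False.
The clause (x3) is unit, so x3 = True.
The clause (¬x5) is unit, so x5 = False.
The clause (¬x2) is unit, so x2 = False.
The clause (¬x1) is unit, so x1 = False.
The clause (x4) is unit, so x4 = True.
Now (¬x4) is unsatisfied and unit — conflict.
That branch fails; take x6 = True instead.
The clause (x4) is unit, so x4 = True.
The clause (¬x3) is unit, so x3 = False.
The clause (¬x5) is unit, so x5 = False.
The clause (¬x2) is unit, so x2 = False.
Now (x2) is unsatisfied and unit — conflict.
Either choice for x6 ends in contradiction.
No assignment satisfies every clause.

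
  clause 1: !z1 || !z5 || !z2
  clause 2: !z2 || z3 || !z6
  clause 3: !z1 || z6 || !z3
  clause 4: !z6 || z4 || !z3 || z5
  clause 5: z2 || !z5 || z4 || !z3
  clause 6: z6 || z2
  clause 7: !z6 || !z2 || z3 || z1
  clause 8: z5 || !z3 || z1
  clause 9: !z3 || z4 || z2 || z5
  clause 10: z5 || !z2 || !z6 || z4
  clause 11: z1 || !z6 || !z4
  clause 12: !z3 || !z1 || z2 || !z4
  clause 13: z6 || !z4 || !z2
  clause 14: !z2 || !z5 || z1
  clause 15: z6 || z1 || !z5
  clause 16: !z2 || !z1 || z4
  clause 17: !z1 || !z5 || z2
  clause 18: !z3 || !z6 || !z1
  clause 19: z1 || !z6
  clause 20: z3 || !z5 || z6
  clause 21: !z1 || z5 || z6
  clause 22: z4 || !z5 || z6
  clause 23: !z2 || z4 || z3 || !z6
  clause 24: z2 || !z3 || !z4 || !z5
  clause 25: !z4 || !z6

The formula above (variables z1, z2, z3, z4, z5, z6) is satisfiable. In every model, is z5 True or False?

Suppose z5 = true.
Branch on z1: set z1 = false.
From the singleton clause (!z2), z2 = false.
From the singleton clause (z6), z6 = true.
Now (!z6) is unsatisfied and unit — conflict.
So z1 must be the other value — set z1 = true.
From the singleton clause (!z2), z2 = false.
Now (z2) is unsatisfied and unit — conflict.
Neither z1 = true nor z1 = false works.
So every satisfying assignment has z5 = False.

False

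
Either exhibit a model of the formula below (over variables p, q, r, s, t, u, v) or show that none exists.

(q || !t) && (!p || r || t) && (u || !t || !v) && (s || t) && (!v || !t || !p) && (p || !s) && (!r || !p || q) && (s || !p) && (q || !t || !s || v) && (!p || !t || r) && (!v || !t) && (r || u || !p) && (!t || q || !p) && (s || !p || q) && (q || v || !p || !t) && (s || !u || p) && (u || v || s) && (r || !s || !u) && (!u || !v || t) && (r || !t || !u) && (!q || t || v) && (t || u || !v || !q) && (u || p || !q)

p ↦ true; q ↦ true; r ↦ true; s ↦ true; t ↦ true; u ↦ true; v ↦ false

Try q = true.
Try s = true.
From the singleton clause (p), p = true.
Try r = true.
Try v = false.
From the singleton clause (t), t = true.
Every clause is now satisfied; u is unconstrained.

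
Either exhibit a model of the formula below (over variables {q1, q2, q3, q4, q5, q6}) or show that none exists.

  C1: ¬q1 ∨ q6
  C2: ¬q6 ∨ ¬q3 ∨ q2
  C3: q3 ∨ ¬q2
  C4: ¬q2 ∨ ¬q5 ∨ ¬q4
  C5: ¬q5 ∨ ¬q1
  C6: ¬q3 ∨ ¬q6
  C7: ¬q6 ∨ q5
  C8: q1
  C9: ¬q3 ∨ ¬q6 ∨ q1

UNSATISFIABLE

(q1) alone gives q1 = True.
(q6) alone gives q6 = True.
(¬q5) alone gives q5 = False.
That conflicts with the unit clause (q5).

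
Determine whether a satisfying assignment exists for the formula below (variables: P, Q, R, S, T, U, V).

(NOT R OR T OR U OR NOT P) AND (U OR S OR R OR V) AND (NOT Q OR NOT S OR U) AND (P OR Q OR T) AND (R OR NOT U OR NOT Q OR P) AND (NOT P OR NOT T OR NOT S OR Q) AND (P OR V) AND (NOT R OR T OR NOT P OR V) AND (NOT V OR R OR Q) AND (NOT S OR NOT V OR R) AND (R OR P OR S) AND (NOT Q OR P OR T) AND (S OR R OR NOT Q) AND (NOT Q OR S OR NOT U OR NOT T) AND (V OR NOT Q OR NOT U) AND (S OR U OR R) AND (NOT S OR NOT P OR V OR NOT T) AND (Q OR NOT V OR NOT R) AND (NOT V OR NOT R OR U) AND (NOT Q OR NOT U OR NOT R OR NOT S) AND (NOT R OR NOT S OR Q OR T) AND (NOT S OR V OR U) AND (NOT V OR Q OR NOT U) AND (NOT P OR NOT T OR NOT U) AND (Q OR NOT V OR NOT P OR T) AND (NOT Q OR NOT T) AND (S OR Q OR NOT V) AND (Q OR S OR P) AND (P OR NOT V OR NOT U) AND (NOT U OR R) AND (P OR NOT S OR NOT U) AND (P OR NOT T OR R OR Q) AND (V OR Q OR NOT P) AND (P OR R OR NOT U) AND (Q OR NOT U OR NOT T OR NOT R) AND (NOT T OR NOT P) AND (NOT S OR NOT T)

Branch on P: set P = true.
Unit clause (NOT T) forces T = false.
Branch on R: set R = true.
Unit clause (U) forces U = true.
Unit clause (V) forces V = true.
Unit clause (Q) forces Q = true.
Unit clause (NOT S) forces S = false.
All clauses are satisfied.
A satisfying assignment: P=true,  Q=true,  R=true,  S=false,  T=false,  U=true,  V=true.

Yes, satisfiable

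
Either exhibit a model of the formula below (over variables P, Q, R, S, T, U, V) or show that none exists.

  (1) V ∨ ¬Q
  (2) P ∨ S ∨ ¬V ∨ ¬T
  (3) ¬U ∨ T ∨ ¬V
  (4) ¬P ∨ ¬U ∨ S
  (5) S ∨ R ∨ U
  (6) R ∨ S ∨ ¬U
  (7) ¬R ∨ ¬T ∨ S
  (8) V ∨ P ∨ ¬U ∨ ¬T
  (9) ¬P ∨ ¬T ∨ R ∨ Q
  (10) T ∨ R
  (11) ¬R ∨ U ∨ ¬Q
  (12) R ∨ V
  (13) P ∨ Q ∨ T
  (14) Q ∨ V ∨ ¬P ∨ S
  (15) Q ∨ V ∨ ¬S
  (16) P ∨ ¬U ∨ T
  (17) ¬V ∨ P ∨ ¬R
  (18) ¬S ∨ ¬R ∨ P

Branch on V: set V = True.
Branch on U: set U = True.
Unit clause (T) forces T = True.
Branch on P: set P = True.
Unit clause (S) forces S = True.
Branch on R: set R = True.
Every clause is now satisfied; Q is unconstrained.

P=True,  Q=True,  R=True,  S=True,  T=True,  U=True,  V=True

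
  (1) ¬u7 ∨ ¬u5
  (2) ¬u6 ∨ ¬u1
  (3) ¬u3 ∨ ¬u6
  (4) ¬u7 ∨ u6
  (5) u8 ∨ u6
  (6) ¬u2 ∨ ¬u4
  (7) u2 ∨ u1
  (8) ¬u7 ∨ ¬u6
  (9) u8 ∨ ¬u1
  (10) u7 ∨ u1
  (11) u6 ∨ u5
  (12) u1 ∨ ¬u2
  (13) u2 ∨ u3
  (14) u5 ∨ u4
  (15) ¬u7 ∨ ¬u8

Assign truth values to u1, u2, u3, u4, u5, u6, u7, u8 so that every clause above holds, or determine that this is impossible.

Suppose u7 = False.
(u1) alone gives u1 = True.
(¬u6) alone gives u6 = False.
(u8) alone gives u8 = True.
(u5) alone gives u5 = True.
Suppose u2 = False.
(u3) alone gives u3 = True.
All clauses hold; u4 can take either value.

u1 ↦ True; u2 ↦ False; u3 ↦ True; u4 ↦ True; u5 ↦ True; u6 ↦ False; u7 ↦ False; u8 ↦ True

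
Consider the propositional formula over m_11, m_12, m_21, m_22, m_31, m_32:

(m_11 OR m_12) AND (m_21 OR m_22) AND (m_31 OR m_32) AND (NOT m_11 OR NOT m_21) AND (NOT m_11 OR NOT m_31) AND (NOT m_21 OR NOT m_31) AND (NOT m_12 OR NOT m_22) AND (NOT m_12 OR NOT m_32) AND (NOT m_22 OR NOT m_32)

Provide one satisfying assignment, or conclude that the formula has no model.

Case m_11 = true:
From the singleton clause (NOT m_21), m_21 = false.
From the singleton clause (m_22), m_22 = true.
From the singleton clause (NOT m_31), m_31 = false.
From the singleton clause (m_32), m_32 = true.
Now (NOT m_32) is unsatisfied and unit — conflict.
That branch fails; take m_11 = false instead.
From the singleton clause (m_12), m_12 = true.
From the singleton clause (NOT m_22), m_22 = false.
From the singleton clause (m_21), m_21 = true.
From the singleton clause (NOT m_31), m_31 = false.
From the singleton clause (m_32), m_32 = true.
Now (NOT m_32) is unsatisfied and unit — conflict.
Both values of m_11 lead to a conflict.

UNSATISFIABLE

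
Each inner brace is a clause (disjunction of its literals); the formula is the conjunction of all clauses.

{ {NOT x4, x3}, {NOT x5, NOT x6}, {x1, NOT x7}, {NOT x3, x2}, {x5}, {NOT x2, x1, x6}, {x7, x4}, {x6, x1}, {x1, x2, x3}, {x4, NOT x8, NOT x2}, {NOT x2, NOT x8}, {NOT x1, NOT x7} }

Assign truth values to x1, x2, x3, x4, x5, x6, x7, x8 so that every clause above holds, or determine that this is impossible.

The clause (x5) is unit, so x5 = true.
The clause (NOT x6) is unit, so x6 = false.
The clause (x1) is unit, so x1 = true.
The clause (NOT x7) is unit, so x7 = false.
The clause (x4) is unit, so x4 = true.
The clause (x3) is unit, so x3 = true.
The clause (x2) is unit, so x2 = true.
The clause (NOT x8) is unit, so x8 = false.
Every clause now holds.

x1: true, x2: true, x3: true, x4: true, x5: true, x6: false, x7: false, x8: false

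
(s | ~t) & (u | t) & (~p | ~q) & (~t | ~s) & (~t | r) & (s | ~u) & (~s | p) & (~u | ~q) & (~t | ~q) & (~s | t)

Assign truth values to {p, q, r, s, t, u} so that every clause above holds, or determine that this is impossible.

Try s = 1.
Unit clause (~t) forces t = 0.
But (t) is also a unit clause — contradiction.
Backtrack on s: now try s = 0.
Unit clause (~t) forces t = 0.
Unit clause (u) forces u = 1.
But (~u) is also a unit clause — contradiction.
Either choice for s ends in contradiction.

UNSATISFIABLE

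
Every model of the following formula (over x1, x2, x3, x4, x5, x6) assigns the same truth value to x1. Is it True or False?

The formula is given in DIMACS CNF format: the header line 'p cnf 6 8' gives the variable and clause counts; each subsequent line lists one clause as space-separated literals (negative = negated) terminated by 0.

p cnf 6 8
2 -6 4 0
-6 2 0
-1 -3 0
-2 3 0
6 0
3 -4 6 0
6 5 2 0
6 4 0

Suppose x1 = True.
From the singleton clause (¬x3), x3 = False.
From the singleton clause (¬x2), x2 = False.
From the singleton clause (¬x6), x6 = False.
Now (x6) is unsatisfied and unit — conflict.
So every satisfying assignment has x1 = False.

False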